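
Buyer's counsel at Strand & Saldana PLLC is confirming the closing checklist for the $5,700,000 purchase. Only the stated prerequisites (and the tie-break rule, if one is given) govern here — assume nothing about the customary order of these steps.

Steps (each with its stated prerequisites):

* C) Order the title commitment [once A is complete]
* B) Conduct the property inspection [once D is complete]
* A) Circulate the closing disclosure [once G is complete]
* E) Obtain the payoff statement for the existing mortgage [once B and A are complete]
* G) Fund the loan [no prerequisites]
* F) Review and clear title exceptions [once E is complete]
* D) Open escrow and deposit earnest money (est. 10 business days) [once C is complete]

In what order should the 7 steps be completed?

G → A → C → D → B → E → F

G is the only step with nothing outstanding, so it goes first.
Next only A has its prerequisites met → A.
Next only C has its prerequisites met → C.
D needed C, now all done → D.
Next only B has its prerequisites met → B.
E needed B and A, now all done → E.
Next only F has its prerequisites met → F.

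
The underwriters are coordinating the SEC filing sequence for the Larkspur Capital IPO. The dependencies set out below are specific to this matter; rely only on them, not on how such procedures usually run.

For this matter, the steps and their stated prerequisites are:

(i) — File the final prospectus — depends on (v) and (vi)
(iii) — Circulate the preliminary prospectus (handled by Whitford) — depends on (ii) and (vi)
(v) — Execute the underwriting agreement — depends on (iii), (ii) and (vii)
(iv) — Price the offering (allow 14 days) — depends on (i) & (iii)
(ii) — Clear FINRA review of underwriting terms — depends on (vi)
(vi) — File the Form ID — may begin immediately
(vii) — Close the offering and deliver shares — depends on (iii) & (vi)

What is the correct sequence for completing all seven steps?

(vi), (ii), (iii), (vii), (v), (i), (iv)

(vi) has no prerequisites → (vi) first.
(ii) needed (vi), now all done → (ii).
Next only (iii) has its prerequisites met → (iii).
(vii) is the only step now ready → (vii).
That leaves (v) as the only ready step → (v).
(i) needed (v) and (vi), now all done → (i).
(iv) needed (i) and (iii), now all done → (iv).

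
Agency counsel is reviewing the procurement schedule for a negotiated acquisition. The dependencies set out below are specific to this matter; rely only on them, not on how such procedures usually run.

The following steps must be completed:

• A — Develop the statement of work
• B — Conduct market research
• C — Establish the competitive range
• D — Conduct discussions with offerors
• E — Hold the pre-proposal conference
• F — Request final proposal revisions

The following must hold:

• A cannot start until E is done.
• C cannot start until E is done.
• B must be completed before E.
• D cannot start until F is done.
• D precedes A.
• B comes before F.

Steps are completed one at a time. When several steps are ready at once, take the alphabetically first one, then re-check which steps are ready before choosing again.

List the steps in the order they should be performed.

B → E → C → F → D → A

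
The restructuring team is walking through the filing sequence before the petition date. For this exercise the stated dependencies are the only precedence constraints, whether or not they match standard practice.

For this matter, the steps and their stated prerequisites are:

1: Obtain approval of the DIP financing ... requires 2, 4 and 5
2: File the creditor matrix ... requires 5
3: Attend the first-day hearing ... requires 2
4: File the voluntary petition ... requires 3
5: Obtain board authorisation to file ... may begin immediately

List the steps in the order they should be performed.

5 is the only step with nothing outstanding, so it goes first.
2 needed 5, now all done → 2.
3 needed 2, now all done → 3.
4 needed 3, now all done → 4.
Next only 1 has its prerequisites met → 1.

5 2 3 4 1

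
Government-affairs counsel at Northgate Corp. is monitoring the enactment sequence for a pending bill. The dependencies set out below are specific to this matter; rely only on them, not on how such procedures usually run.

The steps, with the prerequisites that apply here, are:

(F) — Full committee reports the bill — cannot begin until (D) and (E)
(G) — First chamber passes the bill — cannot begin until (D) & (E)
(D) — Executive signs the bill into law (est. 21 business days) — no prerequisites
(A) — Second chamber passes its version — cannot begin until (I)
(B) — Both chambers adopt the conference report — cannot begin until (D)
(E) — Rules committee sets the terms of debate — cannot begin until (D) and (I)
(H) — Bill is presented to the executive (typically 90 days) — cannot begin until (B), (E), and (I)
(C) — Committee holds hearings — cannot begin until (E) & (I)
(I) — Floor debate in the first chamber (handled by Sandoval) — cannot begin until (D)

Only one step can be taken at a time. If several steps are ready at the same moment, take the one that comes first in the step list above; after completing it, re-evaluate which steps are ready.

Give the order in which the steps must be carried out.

(D) is the only step with nothing outstanding, so it goes first.
Ready: (B) and (I). (B) is listed earlier → (B).
Next only (I) has its prerequisites met → (I).
Now (A) and (E) have their prerequisites met. (A) is listed earlier, so (A) next.
(E) needed (D) and (I), now all done → (E).
(F), (G), (H) and (C) are all available; (F) is listed earlier → (F).
Ready: (G), (H) and (C). (G) is listed earlier → (G).
(H) and (C) are both available; (H) is listed earlier → (H).
That leaves (C) as the only ready step → (C).

(D), (B), (I), (A), (E), (F), (G), (H), (C)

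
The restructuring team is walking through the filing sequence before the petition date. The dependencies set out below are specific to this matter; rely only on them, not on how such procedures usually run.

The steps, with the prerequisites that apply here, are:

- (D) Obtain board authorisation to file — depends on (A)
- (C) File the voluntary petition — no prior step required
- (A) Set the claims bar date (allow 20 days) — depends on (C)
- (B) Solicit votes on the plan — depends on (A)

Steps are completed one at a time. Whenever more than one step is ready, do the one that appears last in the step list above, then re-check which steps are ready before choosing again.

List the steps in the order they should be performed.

Only (C) has no prerequisites, so it is first.
(A) needed (C), now all done → (A).
Now (B) and (D) have their prerequisites met. (B) is listed later, so (B) next.
(D) is the only step now ready → (D).

(C), (A), (B), (D)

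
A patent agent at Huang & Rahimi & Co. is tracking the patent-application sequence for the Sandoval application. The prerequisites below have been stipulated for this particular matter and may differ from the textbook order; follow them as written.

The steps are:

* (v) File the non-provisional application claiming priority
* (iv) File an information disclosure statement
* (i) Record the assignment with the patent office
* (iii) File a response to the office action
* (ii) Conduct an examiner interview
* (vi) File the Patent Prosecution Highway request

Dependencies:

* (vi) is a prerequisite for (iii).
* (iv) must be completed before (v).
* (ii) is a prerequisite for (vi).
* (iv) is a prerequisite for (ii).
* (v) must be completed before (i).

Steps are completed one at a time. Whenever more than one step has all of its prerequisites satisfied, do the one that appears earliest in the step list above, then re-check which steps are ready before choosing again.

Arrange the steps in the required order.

(iv) is the only step with nothing outstanding, so it goes first.
Ready: (v) and (ii). (v) is listed earlier → (v).
Ready: (i) and (ii). (i) is listed earlier → (i).
(ii) needed (iv), now all done → (ii).
(vi) is the only step now ready → (vi).
(iii) is the only step now ready → (iii).

(iv) (v) (i) (ii) (vi) (iii)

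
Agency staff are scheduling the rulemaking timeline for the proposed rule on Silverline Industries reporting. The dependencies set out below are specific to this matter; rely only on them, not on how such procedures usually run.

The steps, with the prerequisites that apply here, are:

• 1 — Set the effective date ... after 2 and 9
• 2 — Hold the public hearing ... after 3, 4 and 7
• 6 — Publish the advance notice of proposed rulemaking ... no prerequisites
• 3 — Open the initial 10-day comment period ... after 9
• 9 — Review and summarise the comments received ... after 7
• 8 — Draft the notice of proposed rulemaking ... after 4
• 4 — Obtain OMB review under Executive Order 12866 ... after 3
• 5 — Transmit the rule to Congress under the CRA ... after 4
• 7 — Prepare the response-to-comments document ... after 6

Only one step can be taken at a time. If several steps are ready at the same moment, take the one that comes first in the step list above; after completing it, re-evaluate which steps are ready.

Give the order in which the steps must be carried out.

6 is the only step with nothing outstanding, so it goes first.
Next only 7 has its prerequisites met → 7.
That leaves 9 as the only ready step → 9.
That leaves 3 as the only ready step → 3.
4 needed 3, now all done → 4.
Ready: 2, 8 and 5. 2 is listed earlier → 2.
Now 1, 8 and 5 have their prerequisites met. 1 is listed earlier, so 1 next.
Now 8 and 5 have their prerequisites met. 8 is listed earlier, so 8 next.
That leaves 5 as the only ready step → 5.

6, 7, 9, 3, 4, 2, 1, 8, 5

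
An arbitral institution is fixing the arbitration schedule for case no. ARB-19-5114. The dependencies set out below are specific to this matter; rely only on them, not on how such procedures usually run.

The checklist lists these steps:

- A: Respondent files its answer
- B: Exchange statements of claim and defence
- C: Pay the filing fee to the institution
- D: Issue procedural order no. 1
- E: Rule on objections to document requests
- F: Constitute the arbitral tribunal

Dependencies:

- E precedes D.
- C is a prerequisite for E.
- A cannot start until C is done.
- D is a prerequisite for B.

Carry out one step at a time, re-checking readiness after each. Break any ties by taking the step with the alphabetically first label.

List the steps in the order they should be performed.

C, A, E, D, B, F

C and F have no prerequisites; C has the earlier label, so C is first.
Ready: A, E and F. A has the earlier label → A.
Now E and F have their prerequisites met. E has the earlier label, so E next.
Ready: D and F. D has the earlier label → D.
B now also ready, so the ready set is {B, F}; B has the earlier label → B.
Next only F has its prerequisites met → F.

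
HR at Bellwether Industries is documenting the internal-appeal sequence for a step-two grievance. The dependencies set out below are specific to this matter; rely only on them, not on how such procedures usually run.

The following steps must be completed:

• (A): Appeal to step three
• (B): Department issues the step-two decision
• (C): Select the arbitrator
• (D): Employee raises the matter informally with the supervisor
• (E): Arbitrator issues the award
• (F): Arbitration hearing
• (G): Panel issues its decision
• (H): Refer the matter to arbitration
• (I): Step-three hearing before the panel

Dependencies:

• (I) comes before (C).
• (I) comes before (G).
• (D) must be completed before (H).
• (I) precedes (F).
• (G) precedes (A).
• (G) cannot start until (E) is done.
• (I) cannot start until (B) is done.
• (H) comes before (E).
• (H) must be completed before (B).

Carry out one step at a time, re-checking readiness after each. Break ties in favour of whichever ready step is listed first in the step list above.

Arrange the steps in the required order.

(D) is the only step with nothing outstanding, so it goes first.
(H) is the only step now ready → (H).
Ready: (B) and (E). (B) is listed earlier → (B).
Now (E) and (I) have their prerequisites met. (E) is listed earlier, so (E) next.
(I) is the only step now ready → (I).
Now (C), (F) and (G) have their prerequisites met. (C) is listed earlier, so (C) next.
Now (F) and (G) have their prerequisites met. (F) is listed earlier, so (F) next.
(G) needed (E) and (I), now all done → (G).
(A) is the only step now ready → (A).

(D) (H) (B) (E) (I) (C) (F) (G) (A)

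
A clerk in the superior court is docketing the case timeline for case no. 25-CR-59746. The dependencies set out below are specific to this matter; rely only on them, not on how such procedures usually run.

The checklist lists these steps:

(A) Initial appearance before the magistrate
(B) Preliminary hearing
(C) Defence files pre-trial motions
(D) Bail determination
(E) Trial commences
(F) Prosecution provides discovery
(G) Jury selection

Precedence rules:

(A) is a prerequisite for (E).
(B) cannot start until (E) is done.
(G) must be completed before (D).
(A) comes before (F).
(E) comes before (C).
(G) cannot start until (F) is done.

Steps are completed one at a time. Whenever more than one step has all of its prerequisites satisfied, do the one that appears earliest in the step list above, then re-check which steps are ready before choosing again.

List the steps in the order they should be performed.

(A) is the only step with nothing outstanding, so it goes first.
Now (E) and (F) have their prerequisites met. (E) is listed earlier, so (E) next.
Now (B), (C) and (F) have their prerequisites met. (B) is listed earlier, so (B) next.
Now (C) and (F) have their prerequisites met. (C) is listed earlier, so (C) next.
That leaves (F) as the only ready step → (F).
Next only (G) has its prerequisites met → (G).
Next only (D) has its prerequisites met → (D).

(A) (E) (B) (C) (F) (G) (D)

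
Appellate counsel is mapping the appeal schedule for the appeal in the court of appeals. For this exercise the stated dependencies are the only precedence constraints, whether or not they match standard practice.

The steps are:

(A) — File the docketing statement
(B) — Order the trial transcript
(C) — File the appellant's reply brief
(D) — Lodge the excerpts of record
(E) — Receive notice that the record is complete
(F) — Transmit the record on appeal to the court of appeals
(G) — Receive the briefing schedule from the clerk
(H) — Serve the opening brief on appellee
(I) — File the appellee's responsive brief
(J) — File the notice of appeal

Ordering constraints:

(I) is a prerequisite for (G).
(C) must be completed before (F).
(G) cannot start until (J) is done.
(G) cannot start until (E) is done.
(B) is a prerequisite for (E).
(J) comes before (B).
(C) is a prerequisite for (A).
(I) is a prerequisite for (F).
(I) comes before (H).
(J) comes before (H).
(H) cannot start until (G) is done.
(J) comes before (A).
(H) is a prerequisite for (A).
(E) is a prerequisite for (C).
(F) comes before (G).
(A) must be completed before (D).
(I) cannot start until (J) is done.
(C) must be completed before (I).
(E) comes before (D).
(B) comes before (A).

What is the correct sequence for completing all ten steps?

(J), (B), (E), (C), (I), (F), (G), (H), (A), (D)

Only (J) has no prerequisites, so it is first.
Next only (B) has its prerequisites met → (B).
(E) needed (B), now all done → (E).
That leaves (C) as the only ready step → (C).
(I) is the only step now ready → (I).
Next only (F) has its prerequisites met → (F).
Next only (G) has its prerequisites met → (G).
Next only (H) has its prerequisites met → (H).
(A) is the only step now ready → (A).
That leaves (D) as the only ready step → (D).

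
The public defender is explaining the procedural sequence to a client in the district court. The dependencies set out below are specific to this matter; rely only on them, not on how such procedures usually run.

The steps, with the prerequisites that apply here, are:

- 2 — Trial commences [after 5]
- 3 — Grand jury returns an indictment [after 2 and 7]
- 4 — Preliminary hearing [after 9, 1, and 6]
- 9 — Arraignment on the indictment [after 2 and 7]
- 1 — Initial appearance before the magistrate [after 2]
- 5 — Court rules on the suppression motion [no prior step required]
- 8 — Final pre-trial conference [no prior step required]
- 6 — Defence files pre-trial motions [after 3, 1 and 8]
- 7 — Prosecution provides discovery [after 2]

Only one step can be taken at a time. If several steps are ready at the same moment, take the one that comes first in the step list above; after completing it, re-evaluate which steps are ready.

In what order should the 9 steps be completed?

5, 2, 1, 8, 7, 3, 9, 6, 4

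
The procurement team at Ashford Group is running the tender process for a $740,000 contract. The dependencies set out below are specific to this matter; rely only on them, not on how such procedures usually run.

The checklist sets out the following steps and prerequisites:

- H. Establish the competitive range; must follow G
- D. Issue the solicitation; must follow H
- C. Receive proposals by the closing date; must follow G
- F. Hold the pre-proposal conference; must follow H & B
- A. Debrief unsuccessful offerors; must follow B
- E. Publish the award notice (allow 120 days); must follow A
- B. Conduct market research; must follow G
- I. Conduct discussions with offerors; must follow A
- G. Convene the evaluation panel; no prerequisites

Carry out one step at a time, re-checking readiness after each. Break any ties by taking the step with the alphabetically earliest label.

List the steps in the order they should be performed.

G → B → A → C → E → H → D → F → I

Only G has no prerequisites, so it is first.
B, C and H are all available; B has the earlier label → B.
Ready: A, C and H. A has the earlier label → A.
Now C, E, H and I have their prerequisites met. C has the earlier label, so C next.
Ready: E, H and I. E has the earlier label → E.
Now H and I have their prerequisites met. H has the earlier label, so H next.
Now D, F and I have their prerequisites met. D has the earlier label, so D next.
Ready: F and I. F has the earlier label → F.
Next only I has its prerequisites met → I.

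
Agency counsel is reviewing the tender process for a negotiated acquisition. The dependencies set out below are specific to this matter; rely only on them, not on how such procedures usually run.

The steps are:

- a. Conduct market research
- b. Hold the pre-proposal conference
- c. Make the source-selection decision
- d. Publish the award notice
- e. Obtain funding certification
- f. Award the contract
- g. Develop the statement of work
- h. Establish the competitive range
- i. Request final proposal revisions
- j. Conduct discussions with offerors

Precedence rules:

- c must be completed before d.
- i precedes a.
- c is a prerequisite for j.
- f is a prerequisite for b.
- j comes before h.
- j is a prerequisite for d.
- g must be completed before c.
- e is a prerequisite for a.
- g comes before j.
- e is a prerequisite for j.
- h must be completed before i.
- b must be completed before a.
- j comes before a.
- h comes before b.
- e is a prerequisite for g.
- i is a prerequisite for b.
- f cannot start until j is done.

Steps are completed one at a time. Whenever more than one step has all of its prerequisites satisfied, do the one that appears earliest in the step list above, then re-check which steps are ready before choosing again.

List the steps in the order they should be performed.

e has no prerequisites → e first.
g is the only step now ready → g.
c needed g, now all done → c.
That leaves j as the only ready step → j.
d, f and h are all available; d is listed earlier → d.
Now f and h have their prerequisites met. f is listed earlier, so f next.
h needed j, now all done → h.
That leaves i as the only ready step → i.
That leaves b as the only ready step → b.
Next only a has its prerequisites met → a.

e, g, c, j, d, f, h, i, b, a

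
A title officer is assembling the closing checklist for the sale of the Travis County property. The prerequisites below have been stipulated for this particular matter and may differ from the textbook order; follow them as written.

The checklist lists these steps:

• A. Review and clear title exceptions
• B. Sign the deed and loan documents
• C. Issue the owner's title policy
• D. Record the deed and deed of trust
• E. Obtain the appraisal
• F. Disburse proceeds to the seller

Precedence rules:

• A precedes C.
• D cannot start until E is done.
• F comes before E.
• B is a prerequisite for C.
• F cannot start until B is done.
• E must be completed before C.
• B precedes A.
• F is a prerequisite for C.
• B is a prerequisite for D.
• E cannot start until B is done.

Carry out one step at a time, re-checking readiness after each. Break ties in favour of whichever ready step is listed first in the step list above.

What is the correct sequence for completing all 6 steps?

Only B has no prerequisites, so it is first.
Ready: A and F. A is listed earlier → A.
F needed B, now all done → F.
E is the only step now ready → E.
Ready: C and D. C is listed earlier → C.
That leaves D as the only ready step → D.

B, A, F, E, C, D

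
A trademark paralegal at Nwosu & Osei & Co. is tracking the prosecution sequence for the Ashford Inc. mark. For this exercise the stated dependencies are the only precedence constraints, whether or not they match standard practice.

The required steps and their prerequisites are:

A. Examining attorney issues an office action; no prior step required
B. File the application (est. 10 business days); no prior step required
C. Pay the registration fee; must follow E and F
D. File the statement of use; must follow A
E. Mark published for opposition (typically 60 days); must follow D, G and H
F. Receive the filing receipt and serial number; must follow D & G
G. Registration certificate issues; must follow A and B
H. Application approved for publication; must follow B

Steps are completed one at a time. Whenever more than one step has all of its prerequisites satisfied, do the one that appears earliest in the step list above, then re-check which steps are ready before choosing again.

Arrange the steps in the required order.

A → B → D → G → F → H → E → C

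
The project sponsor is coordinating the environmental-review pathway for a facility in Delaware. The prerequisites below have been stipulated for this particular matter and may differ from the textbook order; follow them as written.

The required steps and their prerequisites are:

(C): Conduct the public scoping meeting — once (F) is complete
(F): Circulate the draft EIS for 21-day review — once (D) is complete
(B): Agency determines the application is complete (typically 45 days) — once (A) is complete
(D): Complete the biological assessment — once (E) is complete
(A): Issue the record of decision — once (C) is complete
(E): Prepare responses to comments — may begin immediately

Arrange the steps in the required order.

(E) has no prerequisites → (E) first.
(D) needed (E), now all done → (D).
(F) needed (D), now all done → (F).
That leaves (C) as the only ready step → (C).
(A) needed (C), now all done → (A).
(B) needed (A), now all done → (B).

(E), (D), (F), (C), (A), (B)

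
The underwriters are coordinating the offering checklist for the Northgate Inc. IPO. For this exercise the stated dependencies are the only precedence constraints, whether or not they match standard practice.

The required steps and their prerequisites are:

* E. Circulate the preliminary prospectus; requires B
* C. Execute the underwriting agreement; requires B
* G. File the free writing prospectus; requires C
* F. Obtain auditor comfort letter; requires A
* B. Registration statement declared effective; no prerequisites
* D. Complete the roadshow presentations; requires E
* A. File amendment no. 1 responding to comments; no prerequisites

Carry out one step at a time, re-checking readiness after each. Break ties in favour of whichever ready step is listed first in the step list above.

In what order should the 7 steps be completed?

B E C G D A F

Nothing is required for B and A. B is listed earlier → B first.
Ready: E, C and A. E is listed earlier → E.
C, D and A are all available; C is listed earlier → C.
Now G, D and A have their prerequisites met. G is listed earlier, so G next.
D and A are both available; D is listed earlier → D.
A is the only step now ready → A.
F is the only step now ready → F.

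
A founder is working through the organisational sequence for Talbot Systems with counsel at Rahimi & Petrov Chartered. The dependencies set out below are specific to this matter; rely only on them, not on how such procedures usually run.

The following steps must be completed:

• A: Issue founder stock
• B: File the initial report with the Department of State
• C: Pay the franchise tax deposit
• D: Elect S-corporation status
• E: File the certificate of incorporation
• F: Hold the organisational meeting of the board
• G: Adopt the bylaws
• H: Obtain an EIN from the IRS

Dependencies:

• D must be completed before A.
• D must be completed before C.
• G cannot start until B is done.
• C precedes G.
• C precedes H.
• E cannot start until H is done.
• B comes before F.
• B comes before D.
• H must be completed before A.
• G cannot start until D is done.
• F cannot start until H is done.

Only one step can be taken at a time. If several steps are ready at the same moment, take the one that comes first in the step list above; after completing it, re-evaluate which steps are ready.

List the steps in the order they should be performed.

B → D → C → G → H → A → E → F

Only B has no prerequisites, so it is first.
Next only D has its prerequisites met → D.
C needed D, now all done → C.
Ready: G and H. G is listed earlier → G.
That leaves H as the only ready step → H.
Ready: A, E and F. A is listed earlier → A.
E and F are both available; E is listed earlier → E.
That leaves F as the only ready step → F.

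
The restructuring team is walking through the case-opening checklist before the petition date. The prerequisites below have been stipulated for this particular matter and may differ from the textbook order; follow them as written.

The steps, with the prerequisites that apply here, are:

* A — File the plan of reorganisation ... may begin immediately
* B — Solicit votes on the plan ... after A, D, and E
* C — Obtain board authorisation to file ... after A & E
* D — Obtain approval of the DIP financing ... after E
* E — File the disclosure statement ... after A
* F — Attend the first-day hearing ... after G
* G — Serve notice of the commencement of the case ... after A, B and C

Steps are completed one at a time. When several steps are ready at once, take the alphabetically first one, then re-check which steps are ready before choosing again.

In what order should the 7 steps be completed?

A → E → C → D → B → G → F

A is the only step with nothing outstanding, so it goes first.
E needed A, now all done → E.
Now C and D have their prerequisites met. C has the earlier label, so C next.
D needed E, now all done → D.
B needed A, D and E, now all done → B.
G needed A, B and C, now all done → G.
F needed G, now all done → F.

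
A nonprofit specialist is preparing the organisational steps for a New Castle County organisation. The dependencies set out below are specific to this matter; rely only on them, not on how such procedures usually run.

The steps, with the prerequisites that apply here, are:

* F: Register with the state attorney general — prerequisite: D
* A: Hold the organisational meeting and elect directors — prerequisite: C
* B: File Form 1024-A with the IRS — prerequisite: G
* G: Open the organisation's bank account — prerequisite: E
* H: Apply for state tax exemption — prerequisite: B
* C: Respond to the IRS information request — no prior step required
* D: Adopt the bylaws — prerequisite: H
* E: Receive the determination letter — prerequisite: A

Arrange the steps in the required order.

C, A, E, G, B, H, D, F

C is the only step with nothing outstanding, so it goes first.
That leaves A as the only ready step → A.
E needed A, now all done → E.
G needed E, now all done → G.
B is the only step now ready → B.
H is the only step now ready → H.
D needed H, now all done → D.
Next only F has its prerequisites met → F.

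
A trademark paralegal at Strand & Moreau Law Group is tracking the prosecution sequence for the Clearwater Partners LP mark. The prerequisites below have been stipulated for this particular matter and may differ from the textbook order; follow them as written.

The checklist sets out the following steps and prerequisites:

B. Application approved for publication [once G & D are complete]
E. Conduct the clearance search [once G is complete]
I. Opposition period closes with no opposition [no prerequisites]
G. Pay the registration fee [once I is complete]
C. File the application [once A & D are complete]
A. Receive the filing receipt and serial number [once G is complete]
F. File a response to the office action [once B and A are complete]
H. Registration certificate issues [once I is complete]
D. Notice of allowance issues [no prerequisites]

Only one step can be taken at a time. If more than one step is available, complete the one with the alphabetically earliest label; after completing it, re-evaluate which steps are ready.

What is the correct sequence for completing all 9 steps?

Nothing is required for D and I. D has the earlier label → D first.
Next only I has its prerequisites met → I.
G and H are both available; G has the earlier label → G.
Now A, B, E and H have their prerequisites met. A has the earlier label, so A next.
C now also ready, so the ready set is {B, C, E, H}; B has the earlier label → B.
F now also ready, so the ready set is {C, E, F, H}; C has the earlier label → C.
E, F and H are all available; E has the earlier label → E.
F and H are both available; F has the earlier label → F.
H needed I, now all done → H.

D I G A B C E F H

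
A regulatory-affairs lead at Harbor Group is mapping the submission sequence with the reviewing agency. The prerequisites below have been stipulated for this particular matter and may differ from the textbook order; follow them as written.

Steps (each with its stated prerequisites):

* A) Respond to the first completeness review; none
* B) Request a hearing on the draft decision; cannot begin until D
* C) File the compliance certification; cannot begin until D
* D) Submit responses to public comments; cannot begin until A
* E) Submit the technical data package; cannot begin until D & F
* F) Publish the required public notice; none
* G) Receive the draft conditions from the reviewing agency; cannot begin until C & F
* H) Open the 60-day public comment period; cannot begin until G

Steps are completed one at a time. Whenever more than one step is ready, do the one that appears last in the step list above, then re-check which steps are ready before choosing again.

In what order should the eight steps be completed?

F and A have no prerequisites; F is listed later, so F is first.
Next only A has its prerequisites met → A.
D needed A, now all done → D.
E, C and B are all available; E is listed later → E.
C and B are both available; C is listed later → C.
G now also ready, so the ready set is {G, B}; G is listed later → G.
Ready: H and B. H is listed later → H.
B needed D, now all done → B.

F, A, D, E, C, G, H, B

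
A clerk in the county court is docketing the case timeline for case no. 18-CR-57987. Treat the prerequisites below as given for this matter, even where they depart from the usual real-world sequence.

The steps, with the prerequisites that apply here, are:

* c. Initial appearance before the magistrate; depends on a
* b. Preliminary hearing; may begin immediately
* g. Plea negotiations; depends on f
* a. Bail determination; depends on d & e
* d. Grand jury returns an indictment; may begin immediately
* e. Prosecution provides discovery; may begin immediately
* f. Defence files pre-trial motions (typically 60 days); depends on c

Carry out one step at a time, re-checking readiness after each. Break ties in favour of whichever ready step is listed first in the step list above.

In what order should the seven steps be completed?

b d e a c f g

Nothing is required for b, d and e. b is listed earlier → b first.
Now d and e have their prerequisites met. d is listed earlier, so d next.
That leaves e as the only ready step → e.
a needed d and e, now all done → a.
c needed a, now all done → c.
Next only f has its prerequisites met → f.
That leaves g as the only ready step → g.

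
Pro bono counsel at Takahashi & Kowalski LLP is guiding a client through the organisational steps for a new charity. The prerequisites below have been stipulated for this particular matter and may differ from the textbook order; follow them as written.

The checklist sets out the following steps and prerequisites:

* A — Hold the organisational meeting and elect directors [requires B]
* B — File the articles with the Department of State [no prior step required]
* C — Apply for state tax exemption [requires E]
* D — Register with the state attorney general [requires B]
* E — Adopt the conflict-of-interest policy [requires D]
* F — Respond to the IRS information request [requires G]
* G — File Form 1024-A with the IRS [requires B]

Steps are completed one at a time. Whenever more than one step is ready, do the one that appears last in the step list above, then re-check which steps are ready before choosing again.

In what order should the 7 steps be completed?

B G F D E C A

Only B has no prerequisites, so it is first.
G, D and A are all available; G is listed later → G.
F now also ready, so the ready set is {F, D, A}; F is listed later → F.
Ready: D and A. D is listed later → D.
Ready: E and A. E is listed later → E.
C now also ready, so the ready set is {C, A}; C is listed later → C.
A needed B, now all done → A.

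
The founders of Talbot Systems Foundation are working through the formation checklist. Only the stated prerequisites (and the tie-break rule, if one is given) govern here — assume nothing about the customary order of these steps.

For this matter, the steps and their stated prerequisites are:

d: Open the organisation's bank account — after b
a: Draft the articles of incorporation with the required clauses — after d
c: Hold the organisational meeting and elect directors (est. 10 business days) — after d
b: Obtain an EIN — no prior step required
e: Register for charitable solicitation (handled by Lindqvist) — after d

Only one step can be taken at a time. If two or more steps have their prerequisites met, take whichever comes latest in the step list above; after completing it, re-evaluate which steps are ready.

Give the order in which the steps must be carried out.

b d e c a

Only b has no prerequisites, so it is first.
That leaves d as the only ready step → d.
e, c and a are all available; e is listed later → e.
Now c and a have their prerequisites met. c is listed later, so c next.
a needed d, now all done → a.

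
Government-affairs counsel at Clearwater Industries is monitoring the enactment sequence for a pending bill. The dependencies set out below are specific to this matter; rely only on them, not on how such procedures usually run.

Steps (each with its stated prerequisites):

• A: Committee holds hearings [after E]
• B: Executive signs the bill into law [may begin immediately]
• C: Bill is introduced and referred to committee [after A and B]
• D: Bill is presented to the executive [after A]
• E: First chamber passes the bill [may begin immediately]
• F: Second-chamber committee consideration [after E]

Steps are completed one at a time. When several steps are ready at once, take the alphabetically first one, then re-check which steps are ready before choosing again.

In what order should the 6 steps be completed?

B and E have no prerequisites; B has the earlier label, so B is first.
That leaves E as the only ready step → E.
Ready: A and F. A has the earlier label → A.
C, D and F are all available; C has the earlier label → C.
D and F are both available; D has the earlier label → D.
F needed E, now all done → F.

B E A C D F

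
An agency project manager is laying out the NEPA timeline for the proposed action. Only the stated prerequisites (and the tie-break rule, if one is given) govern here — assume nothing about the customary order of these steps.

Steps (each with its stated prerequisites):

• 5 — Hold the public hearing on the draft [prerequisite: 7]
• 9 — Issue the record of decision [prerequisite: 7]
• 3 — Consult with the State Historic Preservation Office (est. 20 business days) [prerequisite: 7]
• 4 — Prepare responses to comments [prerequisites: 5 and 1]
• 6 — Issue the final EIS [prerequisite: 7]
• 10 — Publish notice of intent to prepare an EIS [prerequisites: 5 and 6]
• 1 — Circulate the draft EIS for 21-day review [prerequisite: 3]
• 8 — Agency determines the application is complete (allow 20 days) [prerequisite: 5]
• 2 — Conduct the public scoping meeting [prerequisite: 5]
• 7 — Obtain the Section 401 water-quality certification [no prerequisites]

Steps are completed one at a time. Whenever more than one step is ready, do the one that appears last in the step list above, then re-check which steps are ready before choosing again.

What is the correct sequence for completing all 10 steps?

7, 6, 3, 1, 9, 5, 2, 8, 10, 4

7 has no prerequisites → 7 first.
Ready: 6, 3, 9 and 5. 6 is listed later → 6.
3, 9 and 5 are all available; 3 is listed later → 3.
Ready: 1, 9 and 5. 1 is listed later → 1.
Now 9 and 5 have their prerequisites met. 9 is listed later, so 9 next.
That leaves 5 as the only ready step → 5.
2, 8, 10 and 4 are all available; 2 is listed later → 2.
Now 8, 10 and 4 have their prerequisites met. 8 is listed later, so 8 next.
Now 10 and 4 have their prerequisites met. 10 is listed later, so 10 next.
Next only 4 has its prerequisites met → 4.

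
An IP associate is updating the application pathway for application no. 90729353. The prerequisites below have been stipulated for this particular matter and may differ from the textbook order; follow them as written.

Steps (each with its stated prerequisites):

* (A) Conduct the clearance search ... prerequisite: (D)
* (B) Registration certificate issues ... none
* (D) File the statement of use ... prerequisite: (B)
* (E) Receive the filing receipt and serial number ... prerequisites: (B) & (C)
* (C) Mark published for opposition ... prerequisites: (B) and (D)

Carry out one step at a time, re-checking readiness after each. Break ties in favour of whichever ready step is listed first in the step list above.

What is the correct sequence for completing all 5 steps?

Only (B) has no prerequisites, so it is first.
(D) is the only step now ready → (D).
Now (A) and (C) have their prerequisites met. (A) is listed earlier, so (A) next.
(C) needed (B) and (D), now all done → (C).
Next only (E) has its prerequisites met → (E).

(B) (D) (A) (C) (E)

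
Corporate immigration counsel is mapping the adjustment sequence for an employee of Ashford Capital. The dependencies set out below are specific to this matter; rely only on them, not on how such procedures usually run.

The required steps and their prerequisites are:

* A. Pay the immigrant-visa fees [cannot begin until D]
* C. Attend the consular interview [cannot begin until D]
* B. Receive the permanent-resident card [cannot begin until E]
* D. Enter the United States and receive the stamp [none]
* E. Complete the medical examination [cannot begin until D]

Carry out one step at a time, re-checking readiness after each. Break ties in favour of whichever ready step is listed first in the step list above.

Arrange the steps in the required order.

D, A, C, E, B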